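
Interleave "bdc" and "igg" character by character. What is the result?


Interleaving "bdc" and "igg":
  Position 0: 'b' from first, 'i' from second => "bi"
  Position 1: 'd' from first, 'g' from second => "dg"
  Position 2: 'c' from first, 'g' from second => "cg"
Result: bidgcg

bidgcg


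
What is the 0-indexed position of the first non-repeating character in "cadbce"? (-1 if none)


Input: cadbce
Character frequencies:
  'a': 1
  'b': 1
  'c': 2
  'd': 1
  'e': 1
Scanning left to right for freq == 1:
  Position 0 ('c'): freq=2, skip
  Position 1 ('a'): unique! => answer = 1

1


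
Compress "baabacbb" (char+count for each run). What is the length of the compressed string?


Input: baabacbb
Runs:
  'b' x 1 => "b1"
  'a' x 2 => "a2"
  'b' x 1 => "b1"
  'a' x 1 => "a1"
  'c' x 1 => "c1"
  'b' x 2 => "b2"
Compressed: "b1a2b1a1c1b2"
Compressed length: 12

12


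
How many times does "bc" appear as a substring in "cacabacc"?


Searching for "bc" in "cacabacc"
Scanning each position:
  Position 0: "ca" => no
  Position 1: "ac" => no
  Position 2: "ca" => no
  Position 3: "ab" => no
  Position 4: "ba" => no
  Position 5: "ac" => no
  Position 6: "cc" => no
Total occurrences: 0

0


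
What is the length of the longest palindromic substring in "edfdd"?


Input: "edfdd"
Checking substrings for palindromes:
  [1:4] "dfd" (len 3) => palindrome
  [3:5] "dd" (len 2) => palindrome
Longest palindromic substring: "dfd" with length 3

3


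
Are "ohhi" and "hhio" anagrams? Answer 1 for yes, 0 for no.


Strings: "ohhi", "hhio"
Sorted first:  hhio
Sorted second: hhio
Sorted forms match => anagrams

1


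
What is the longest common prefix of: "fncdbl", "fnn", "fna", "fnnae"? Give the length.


Words: fncdbl, fnn, fna, fnnae
  Position 0: all 'f' => match
  Position 1: all 'n' => match
  Position 2: ('c', 'n', 'a', 'n') => mismatch, stop
LCP = "fn" (length 2)

2


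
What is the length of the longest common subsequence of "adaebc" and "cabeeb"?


LCS of "adaebc" and "cabeeb"
DP table:
           c    a    b    e    e    b
      0    0    0    0    0    0    0
  a   0    0    1    1    1    1    1
  d   0    0    1    1    1    1    1
  a   0    0    1    1    1    1    1
  e   0    0    1    1    2    2    2
  b   0    0    1    2    2    2    3
  c   0    1    1    2    2    2    3
LCS length = dp[6][6] = 3

3


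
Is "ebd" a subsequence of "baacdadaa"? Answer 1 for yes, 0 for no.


Check if "ebd" is a subsequence of "baacdadaa"
Greedy scan:
  Position 0 ('b'): no match needed
  Position 1 ('a'): no match needed
  Position 2 ('a'): no match needed
  Position 3 ('c'): no match needed
  Position 4 ('d'): no match needed
  Position 5 ('a'): no match needed
  Position 6 ('d'): no match needed
  Position 7 ('a'): no match needed
  Position 8 ('a'): no match needed
Only matched 0/3 characters => not a subsequence

0


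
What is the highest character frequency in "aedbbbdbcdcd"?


Input: aedbbbdbcdcd
Character counts:
  'a': 1
  'b': 4
  'c': 2
  'd': 4
  'e': 1
Maximum frequency: 4

4


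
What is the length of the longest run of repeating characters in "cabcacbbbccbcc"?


Input: "cabcacbbbccbcc"
Scanning for longest run:
  Position 1 ('a'): new char, reset run to 1
  Position 2 ('b'): new char, reset run to 1
  Position 3 ('c'): new char, reset run to 1
  Position 4 ('a'): new char, reset run to 1
  Position 5 ('c'): new char, reset run to 1
  Position 6 ('b'): new char, reset run to 1
  Position 7 ('b'): continues run of 'b', length=2
  Position 8 ('b'): continues run of 'b', length=3
  Position 9 ('c'): new char, reset run to 1
  Position 10 ('c'): continues run of 'c', length=2
  Position 11 ('b'): new char, reset run to 1
  Position 12 ('c'): new char, reset run to 1
  Position 13 ('c'): continues run of 'c', length=2
Longest run: 'b' with length 3

3


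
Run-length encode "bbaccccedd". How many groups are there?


Input: bbaccccedd
Scanning for consecutive runs:
  Group 1: 'b' x 2 (positions 0-1)
  Group 2: 'a' x 1 (positions 2-2)
  Group 3: 'c' x 4 (positions 3-6)
  Group 4: 'e' x 1 (positions 7-7)
  Group 5: 'd' x 2 (positions 8-9)
Total groups: 5

5


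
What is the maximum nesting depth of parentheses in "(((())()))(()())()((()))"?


Input: "(((())()))(()())()((()))"
Tracking depth:
  Position 0 '(': depth becomes 1
  Position 1 '(': depth becomes 2
  Position 2 '(': depth becomes 3
  Position 3 '(': depth becomes 4
  Position 4 ')': depth becomes 3
  Position 5 ')': depth becomes 2
  Position 6 '(': depth becomes 3
  Position 7 ')': depth becomes 2
  Position 8 ')': depth becomes 1
  Position 9 ')': depth becomes 0
  Position 10 '(': depth becomes 1
  Position 11 '(': depth becomes 2
  Position 12 ')': depth becomes 1
  Position 13 '(': depth becomes 2
  Position 14 ')': depth becomes 1
  Position 15 ')': depth becomes 0
  Position 16 '(': depth becomes 1
  Position 17 ')': depth becomes 0
  Position 18 '(': depth becomes 1
  Position 19 '(': depth becomes 2
  Position 20 '(': depth becomes 3
  Position 21 ')': depth becomes 2
  Position 22 ')': depth becomes 1
  Position 23 ')': depth becomes 0
Maximum depth reached: 4

4


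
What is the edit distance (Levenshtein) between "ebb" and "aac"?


Computing edit distance: "ebb" -> "aac"
DP table:
           a    a    c
      0    1    2    3
  e   1    1    2    3
  b   2    2    2    3
  b   3    3    3    3
Edit distance = dp[3][3] = 3

3


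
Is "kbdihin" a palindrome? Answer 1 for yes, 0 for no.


Input: kbdihin
Reversed: nihidbk
  Compare pos 0 ('k') with pos 6 ('n'): MISMATCH
  Compare pos 1 ('b') with pos 5 ('i'): MISMATCH
  Compare pos 2 ('d') with pos 4 ('h'): MISMATCH
Result: not a palindrome

0


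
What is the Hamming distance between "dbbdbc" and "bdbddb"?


Comparing "dbbdbc" and "bdbddb" position by position:
  Position 0: 'd' vs 'b' => differ
  Position 1: 'b' vs 'd' => differ
  Position 2: 'b' vs 'b' => same
  Position 3: 'd' vs 'd' => same
  Position 4: 'b' vs 'd' => differ
  Position 5: 'c' vs 'b' => differ
Total differences (Hamming distance): 4

4


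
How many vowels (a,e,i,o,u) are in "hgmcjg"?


Input: hgmcjg
Checking each character:
  'h' at position 0: consonant
  'g' at position 1: consonant
  'm' at position 2: consonant
  'c' at position 3: consonant
  'j' at position 4: consonant
  'g' at position 5: consonant
Total vowels: 0

0


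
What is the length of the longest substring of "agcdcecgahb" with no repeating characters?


Input: "agcdcecgahb"
Sliding window (track last position of each char):
  Position 0 ('a'): window [0,0] length 1 -- new best
  Position 1 ('g'): window [0,1] length 2 -- new best
  Position 2 ('c'): window [0,2] length 3 -- new best
  Position 3 ('d'): window [0,3] length 4 -- new best
  Position 4 ('c'): repeat (last at 2), move window start to 3
  Position 4 ('c'): window [3,4] length 2
  Position 5 ('e'): window [3,5] length 3
  Position 6 ('c'): repeat (last at 4), move window start to 5
  Position 6 ('c'): window [5,6] length 2
  Position 7 ('g'): window [5,7] length 3
  Position 8 ('a'): window [5,8] length 4
  Position 9 ('h'): window [5,9] length 5 -- new best
  Position 10 ('b'): window [5,10] length 6 -- new best
Longest substring with no repeats: "ecgahb" with length 6

6


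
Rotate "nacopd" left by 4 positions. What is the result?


Input: "nacopd", rotate left by 4
First 4 characters: "naco"
Remaining characters: "pd"
Concatenate remaining + first: "pd" + "naco" = "pdnaco"

pdnaco


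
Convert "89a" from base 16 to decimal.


Input: "89a" in base 16
Positional expansion:
  Digit '8' (value 8) x 16^2 = 2048
  Digit '9' (value 9) x 16^1 = 144
  Digit 'a' (value 10) x 16^0 = 10
Sum = 2202

2202


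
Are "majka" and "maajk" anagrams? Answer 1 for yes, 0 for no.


Strings: "majka", "maajk"
Sorted first:  aajkm
Sorted second: aajkm
Sorted forms match => anagrams

1


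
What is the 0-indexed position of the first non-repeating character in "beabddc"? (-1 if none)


Input: beabddc
Character frequencies:
  'a': 1
  'b': 2
  'c': 1
  'd': 2
  'e': 1
Scanning left to right for freq == 1:
  Position 0 ('b'): freq=2, skip
  Position 1 ('e'): unique! => answer = 1

1


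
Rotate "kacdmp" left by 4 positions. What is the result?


Input: "kacdmp", rotate left by 4
First 4 characters: "kacd"
Remaining characters: "mp"
Concatenate remaining + first: "mp" + "kacd" = "mpkacd"

mpkacd


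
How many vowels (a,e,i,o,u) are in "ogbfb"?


Input: ogbfb
Checking each character:
  'o' at position 0: vowel (running total: 1)
  'g' at position 1: consonant
  'b' at position 2: consonant
  'f' at position 3: consonant
  'b' at position 4: consonant
Total vowels: 1

1


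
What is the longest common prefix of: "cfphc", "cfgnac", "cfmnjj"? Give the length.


Words: cfphc, cfgnac, cfmnjj
  Position 0: all 'c' => match
  Position 1: all 'f' => match
  Position 2: ('p', 'g', 'm') => mismatch, stop
LCP = "cf" (length 2)

2


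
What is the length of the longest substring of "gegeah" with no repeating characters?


Input: "gegeah"
Sliding window (track last position of each char):
  Position 0 ('g'): window [0,0] length 1 -- new best
  Position 1 ('e'): window [0,1] length 2 -- new best
  Position 2 ('g'): repeat (last at 0), move window start to 1
  Position 2 ('g'): window [1,2] length 2
  Position 3 ('e'): repeat (last at 1), move window start to 2
  Position 3 ('e'): window [2,3] length 2
  Position 4 ('a'): window [2,4] length 3 -- new best
  Position 5 ('h'): window [2,5] length 4 -- new best
Longest substring with no repeats: "geah" with length 4

4


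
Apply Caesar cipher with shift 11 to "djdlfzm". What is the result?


Caesar cipher: shift "djdlfzm" by 11
  'd' (pos 3) + 11 = pos 14 = 'o'
  'j' (pos 9) + 11 = pos 20 = 'u'
  'd' (pos 3) + 11 = pos 14 = 'o'
  'l' (pos 11) + 11 = pos 22 = 'w'
  'f' (pos 5) + 11 = pos 16 = 'q'
  'z' (pos 25) + 11 = pos 10 = 'k'
  'm' (pos 12) + 11 = pos 23 = 'x'
Result: ouowqkx

ouowqkx


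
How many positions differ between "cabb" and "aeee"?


Comparing "cabb" and "aeee" position by position:
  Position 0: 'c' vs 'a' => DIFFER
  Position 1: 'a' vs 'e' => DIFFER
  Position 2: 'b' vs 'e' => DIFFER
  Position 3: 'b' vs 'e' => DIFFER
Positions that differ: 4

4


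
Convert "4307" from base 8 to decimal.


Input: "4307" in base 8
Positional expansion:
  Digit '4' (value 4) x 8^3 = 2048
  Digit '3' (value 3) x 8^2 = 192
  Digit '0' (value 0) x 8^1 = 0
  Digit '7' (value 7) x 8^0 = 7
Sum = 2247

2247


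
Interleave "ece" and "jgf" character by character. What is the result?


Interleaving "ece" and "jgf":
  Position 0: 'e' from first, 'j' from second => "ej"
  Position 1: 'c' from first, 'g' from second => "cg"
  Position 2: 'e' from first, 'f' from second => "ef"
Result: ejcgef

ejcgef


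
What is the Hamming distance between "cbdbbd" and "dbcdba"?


Comparing "cbdbbd" and "dbcdba" position by position:
  Position 0: 'c' vs 'd' => differ
  Position 1: 'b' vs 'b' => same
  Position 2: 'd' vs 'c' => differ
  Position 3: 'b' vs 'd' => differ
  Position 4: 'b' vs 'b' => same
  Position 5: 'd' vs 'a' => differ
Total differences (Hamming distance): 4

4


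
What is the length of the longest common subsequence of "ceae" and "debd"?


LCS of "ceae" and "debd"
DP table:
           d    e    b    d
      0    0    0    0    0
  c   0    0    0    0    0
  e   0    0    1    1    1
  a   0    0    1    1    1
  e   0    0    1    1    1
LCS length = dp[4][4] = 1

1


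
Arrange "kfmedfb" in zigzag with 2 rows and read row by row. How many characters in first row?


Zigzag "kfmedfb" into 2 rows:
Placing characters:
  'k' => row 0
  'f' => row 1
  'm' => row 0
  'e' => row 1
  'd' => row 0
  'f' => row 1
  'b' => row 0
Rows:
  Row 0: "kmdb"
  Row 1: "fef"
First row length: 4

4


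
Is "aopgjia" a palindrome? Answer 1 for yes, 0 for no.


Input: aopgjia
Reversed: aijgpoa
  Compare pos 0 ('a') with pos 6 ('a'): match
  Compare pos 1 ('o') with pos 5 ('i'): MISMATCH
  Compare pos 2 ('p') with pos 4 ('j'): MISMATCH
Result: not a palindrome

0


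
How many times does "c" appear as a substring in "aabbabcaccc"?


Searching for "c" in "aabbabcaccc"
Scanning each position:
  Position 0: "a" => no
  Position 1: "a" => no
  Position 2: "b" => no
  Position 3: "b" => no
  Position 4: "a" => no
  Position 5: "b" => no
  Position 6: "c" => MATCH
  Position 7: "a" => no
  Position 8: "c" => MATCH
  Position 9: "c" => MATCH
  Position 10: "c" => MATCH
Total occurrences: 4

4


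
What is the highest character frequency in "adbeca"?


Input: adbeca
Character counts:
  'a': 2
  'b': 1
  'c': 1
  'd': 1
  'e': 1
Maximum frequency: 2

2


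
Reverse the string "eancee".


Input: eancee
Reading characters right to left:
  Position 5: 'e'
  Position 4: 'e'
  Position 3: 'c'
  Position 2: 'n'
  Position 1: 'a'
  Position 0: 'e'
Reversed: eecnae

eecnae


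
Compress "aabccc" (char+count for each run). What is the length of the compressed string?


Input: aabccc
Runs:
  'a' x 2 => "a2"
  'b' x 1 => "b1"
  'c' x 3 => "c3"
Compressed: "a2b1c3"
Compressed length: 6

6


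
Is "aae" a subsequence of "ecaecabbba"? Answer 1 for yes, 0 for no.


Check if "aae" is a subsequence of "ecaecabbba"
Greedy scan:
  Position 0 ('e'): no match needed
  Position 1 ('c'): no match needed
  Position 2 ('a'): matches sub[0] = 'a'
  Position 3 ('e'): no match needed
  Position 4 ('c'): no match needed
  Position 5 ('a'): matches sub[1] = 'a'
  Position 6 ('b'): no match needed
  Position 7 ('b'): no match needed
  Position 8 ('b'): no match needed
  Position 9 ('a'): no match needed
Only matched 2/3 characters => not a subsequence

0


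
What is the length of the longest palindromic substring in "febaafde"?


Input: "febaafde"
Checking substrings for palindromes:
  [3:5] "aa" (len 2) => palindrome
Longest palindromic substring: "aa" with length 2

2


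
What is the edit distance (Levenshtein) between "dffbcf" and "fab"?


Computing edit distance: "dffbcf" -> "fab"
DP table:
           f    a    b
      0    1    2    3
  d   1    1    2    3
  f   2    1    2    3
  f   3    2    2    3
  b   4    3    3    2
  c   5    4    4    3
  f   6    5    5    4
Edit distance = dp[6][3] = 4

4


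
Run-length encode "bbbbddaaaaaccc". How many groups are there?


Input: bbbbddaaaaaccc
Scanning for consecutive runs:
  Group 1: 'b' x 4 (positions 0-3)
  Group 2: 'd' x 2 (positions 4-5)
  Group 3: 'a' x 5 (positions 6-10)
  Group 4: 'c' x 3 (positions 11-13)
Total groups: 4

4


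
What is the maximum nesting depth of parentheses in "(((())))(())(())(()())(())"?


Input: "(((())))(())(())(()())(())"
Tracking depth:
  Position 0 '(': depth becomes 1
  Position 1 '(': depth becomes 2
  Position 2 '(': depth becomes 3
  Position 3 '(': depth becomes 4
  Position 4 ')': depth becomes 3
  Position 5 ')': depth becomes 2
  Position 6 ')': depth becomes 1
  Position 7 ')': depth becomes 0
  Position 8 '(': depth becomes 1
  Position 9 '(': depth becomes 2
  Position 10 ')': depth becomes 1
  Position 11 ')': depth becomes 0
  Position 12 '(': depth becomes 1
  Position 13 '(': depth becomes 2
  Position 14 ')': depth becomes 1
  Position 15 ')': depth becomes 0
  Position 16 '(': depth becomes 1
  Position 17 '(': depth becomes 2
  Position 18 ')': depth becomes 1
  Position 19 '(': depth becomes 2
  Position 20 ')': depth becomes 1
  Position 21 ')': depth becomes 0
  Position 22 '(': depth becomes 1
  Position 23 '(': depth becomes 2
  Position 24 ')': depth becomes 1
  Position 25 ')': depth becomes 0
Maximum depth reached: 4

4


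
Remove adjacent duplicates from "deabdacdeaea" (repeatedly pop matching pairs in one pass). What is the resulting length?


Input: deabdacdeaea
Stack-based adjacent duplicate removal:
  Read 'd': push. Stack: d
  Read 'e': push. Stack: de
  Read 'a': push. Stack: dea
  Read 'b': push. Stack: deab
  Read 'd': push. Stack: deabd
  Read 'a': push. Stack: deabda
  Read 'c': push. Stack: deabdac
  Read 'd': push. Stack: deabdacd
  Read 'e': push. Stack: deabdacde
  Read 'a': push. Stack: deabdacdea
  Read 'e': push. Stack: deabdacdeae
  Read 'a': push. Stack: deabdacdeaea
Final stack: "deabdacdeaea" (length 12)

12


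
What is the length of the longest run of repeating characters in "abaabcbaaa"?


Input: "abaabcbaaa"
Scanning for longest run:
  Position 1 ('b'): new char, reset run to 1
  Position 2 ('a'): new char, reset run to 1
  Position 3 ('a'): continues run of 'a', length=2
  Position 4 ('b'): new char, reset run to 1
  Position 5 ('c'): new char, reset run to 1
  Position 6 ('b'): new char, reset run to 1
  Position 7 ('a'): new char, reset run to 1
  Position 8 ('a'): continues run of 'a', length=2
  Position 9 ('a'): continues run of 'a', length=3
Longest run: 'a' with length 3

3


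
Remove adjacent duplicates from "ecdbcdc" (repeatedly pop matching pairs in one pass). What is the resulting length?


Input: ecdbcdc
Stack-based adjacent duplicate removal:
  Read 'e': push. Stack: e
  Read 'c': push. Stack: ec
  Read 'd': push. Stack: ecd
  Read 'b': push. Stack: ecdb
  Read 'c': push. Stack: ecdbc
  Read 'd': push. Stack: ecdbcd
  Read 'c': push. Stack: ecdbcdc
Final stack: "ecdbcdc" (length 7)

7


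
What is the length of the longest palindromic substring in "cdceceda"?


Input: "cdceceda"
Checking substrings for palindromes:
  [0:3] "cdc" (len 3) => palindrome
  [2:5] "cec" (len 3) => palindrome
  [3:6] "ece" (len 3) => palindrome
Longest palindromic substring: "cdc" with length 3

3


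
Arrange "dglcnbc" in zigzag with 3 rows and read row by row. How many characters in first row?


Zigzag "dglcnbc" into 3 rows:
Placing characters:
  'd' => row 0
  'g' => row 1
  'l' => row 2
  'c' => row 1
  'n' => row 0
  'b' => row 1
  'c' => row 2
Rows:
  Row 0: "dn"
  Row 1: "gcb"
  Row 2: "lc"
First row length: 2

2


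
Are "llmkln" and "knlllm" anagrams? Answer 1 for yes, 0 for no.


Strings: "llmkln", "knlllm"
Sorted first:  klllmn
Sorted second: klllmn
Sorted forms match => anagrams

1


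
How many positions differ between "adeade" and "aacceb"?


Comparing "adeade" and "aacceb" position by position:
  Position 0: 'a' vs 'a' => same
  Position 1: 'd' vs 'a' => DIFFER
  Position 2: 'e' vs 'c' => DIFFER
  Position 3: 'a' vs 'c' => DIFFER
  Position 4: 'd' vs 'e' => DIFFER
  Position 5: 'e' vs 'b' => DIFFER
Positions that differ: 5

5


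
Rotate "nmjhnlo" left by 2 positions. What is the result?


Input: "nmjhnlo", rotate left by 2
First 2 characters: "nm"
Remaining characters: "jhnlo"
Concatenate remaining + first: "jhnlo" + "nm" = "jhnlonm"

jhnlonm


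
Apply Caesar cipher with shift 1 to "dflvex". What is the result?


Caesar cipher: shift "dflvex" by 1
  'd' (pos 3) + 1 = pos 4 = 'e'
  'f' (pos 5) + 1 = pos 6 = 'g'
  'l' (pos 11) + 1 = pos 12 = 'm'
  'v' (pos 21) + 1 = pos 22 = 'w'
  'e' (pos 4) + 1 = pos 5 = 'f'
  'x' (pos 23) + 1 = pos 24 = 'y'
Result: egmwfy

egmwfy


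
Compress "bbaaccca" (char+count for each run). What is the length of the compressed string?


Input: bbaaccca
Runs:
  'b' x 2 => "b2"
  'a' x 2 => "a2"
  'c' x 3 => "c3"
  'a' x 1 => "a1"
Compressed: "b2a2c3a1"
Compressed length: 8

8


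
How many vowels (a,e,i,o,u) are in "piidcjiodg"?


Input: piidcjiodg
Checking each character:
  'p' at position 0: consonant
  'i' at position 1: vowel (running total: 1)
  'i' at position 2: vowel (running total: 2)
  'd' at position 3: consonant
  'c' at position 4: consonant
  'j' at position 5: consonant
  'i' at position 6: vowel (running total: 3)
  'o' at position 7: vowel (running total: 4)
  'd' at position 8: consonant
  'g' at position 9: consonant
Total vowels: 4

4


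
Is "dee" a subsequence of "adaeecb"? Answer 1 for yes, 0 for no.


Check if "dee" is a subsequence of "adaeecb"
Greedy scan:
  Position 0 ('a'): no match needed
  Position 1 ('d'): matches sub[0] = 'd'
  Position 2 ('a'): no match needed
  Position 3 ('e'): matches sub[1] = 'e'
  Position 4 ('e'): matches sub[2] = 'e'
  Position 5 ('c'): no match needed
  Position 6 ('b'): no match needed
All 3 characters matched => is a subsequence

1


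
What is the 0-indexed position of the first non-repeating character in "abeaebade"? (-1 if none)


Input: abeaebade
Character frequencies:
  'a': 3
  'b': 2
  'd': 1
  'e': 3
Scanning left to right for freq == 1:
  Position 0 ('a'): freq=3, skip
  Position 1 ('b'): freq=2, skip
  Position 2 ('e'): freq=3, skip
  Position 3 ('a'): freq=3, skip
  Position 4 ('e'): freq=3, skip
  Position 5 ('b'): freq=2, skip
  Position 6 ('a'): freq=3, skip
  Position 7 ('d'): unique! => answer = 7

7


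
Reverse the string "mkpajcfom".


Input: mkpajcfom
Reading characters right to left:
  Position 8: 'm'
  Position 7: 'o'
  Position 6: 'f'
  Position 5: 'c'
  Position 4: 'j'
  Position 3: 'a'
  Position 2: 'p'
  Position 1: 'k'
  Position 0: 'm'
Reversed: mofcjapkm

mofcjapkm


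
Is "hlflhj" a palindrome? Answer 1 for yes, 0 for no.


Input: hlflhj
Reversed: jhlflh
  Compare pos 0 ('h') with pos 5 ('j'): MISMATCH
  Compare pos 1 ('l') with pos 4 ('h'): MISMATCH
  Compare pos 2 ('f') with pos 3 ('l'): MISMATCH
Result: not a palindrome

0


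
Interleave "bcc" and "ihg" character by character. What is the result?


Interleaving "bcc" and "ihg":
  Position 0: 'b' from first, 'i' from second => "bi"
  Position 1: 'c' from first, 'h' from second => "ch"
  Position 2: 'c' from first, 'g' from second => "cg"
Result: bichcg

bichcg


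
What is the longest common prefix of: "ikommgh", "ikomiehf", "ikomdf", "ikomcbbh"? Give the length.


Words: ikommgh, ikomiehf, ikomdf, ikomcbbh
  Position 0: all 'i' => match
  Position 1: all 'k' => match
  Position 2: all 'o' => match
  Position 3: all 'm' => match
  Position 4: ('m', 'i', 'd', 'c') => mismatch, stop
LCP = "ikom" (length 4)

4


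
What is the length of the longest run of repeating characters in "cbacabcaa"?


Input: "cbacabcaa"
Scanning for longest run:
  Position 1 ('b'): new char, reset run to 1
  Position 2 ('a'): new char, reset run to 1
  Position 3 ('c'): new char, reset run to 1
  Position 4 ('a'): new char, reset run to 1
  Position 5 ('b'): new char, reset run to 1
  Position 6 ('c'): new char, reset run to 1
  Position 7 ('a'): new char, reset run to 1
  Position 8 ('a'): continues run of 'a', length=2
Longest run: 'a' with length 2

2


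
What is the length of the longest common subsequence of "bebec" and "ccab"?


LCS of "bebec" and "ccab"
DP table:
           c    c    a    b
      0    0    0    0    0
  b   0    0    0    0    1
  e   0    0    0    0    1
  b   0    0    0    0    1
  e   0    0    0    0    1
  c   0    1    1    1    1
LCS length = dp[5][4] = 1

1


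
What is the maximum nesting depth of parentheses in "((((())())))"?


Input: "((((())())))"
Tracking depth:
  Position 0 '(': depth becomes 1
  Position 1 '(': depth becomes 2
  Position 2 '(': depth becomes 3
  Position 3 '(': depth becomes 4
  Position 4 '(': depth becomes 5
  Position 5 ')': depth becomes 4
  Position 6 ')': depth becomes 3
  Position 7 '(': depth becomes 4
  Position 8 ')': depth becomes 3
  Position 9 ')': depth becomes 2
  Position 10 ')': depth becomes 1
  Position 11 ')': depth becomes 0
Maximum depth reached: 5

5


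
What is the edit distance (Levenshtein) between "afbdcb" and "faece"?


Computing edit distance: "afbdcb" -> "faece"
DP table:
           f    a    e    c    e
      0    1    2    3    4    5
  a   1    1    1    2    3    4
  f   2    1    2    2    3    4
  b   3    2    2    3    3    4
  d   4    3    3    3    4    4
  c   5    4    4    4    3    4
  b   6    5    5    5    4    4
Edit distance = dp[6][5] = 4

4


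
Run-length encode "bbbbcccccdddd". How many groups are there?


Input: bbbbcccccdddd
Scanning for consecutive runs:
  Group 1: 'b' x 4 (positions 0-3)
  Group 2: 'c' x 5 (positions 4-8)
  Group 3: 'd' x 4 (positions 9-12)
Total groups: 3

3


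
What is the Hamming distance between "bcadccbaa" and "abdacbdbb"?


Comparing "bcadccbaa" and "abdacbdbb" position by position:
  Position 0: 'b' vs 'a' => differ
  Position 1: 'c' vs 'b' => differ
  Position 2: 'a' vs 'd' => differ
  Position 3: 'd' vs 'a' => differ
  Position 4: 'c' vs 'c' => same
  Position 5: 'c' vs 'b' => differ
  Position 6: 'b' vs 'd' => differ
  Position 7: 'a' vs 'b' => differ
  Position 8: 'a' vs 'b' => differ
Total differences (Hamming distance): 8

8


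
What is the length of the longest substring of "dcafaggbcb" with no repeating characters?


Input: "dcafaggbcb"
Sliding window (track last position of each char):
  Position 0 ('d'): window [0,0] length 1 -- new best
  Position 1 ('c'): window [0,1] length 2 -- new best
  Position 2 ('a'): window [0,2] length 3 -- new best
  Position 3 ('f'): window [0,3] length 4 -- new best
  Position 4 ('a'): repeat (last at 2), move window start to 3
  Position 4 ('a'): window [3,4] length 2
  Position 5 ('g'): window [3,5] length 3
  Position 6 ('g'): repeat (last at 5), move window start to 6
  Position 6 ('g'): window [6,6] length 1
  Position 7 ('b'): window [6,7] length 2
  Position 8 ('c'): window [6,8] length 3
  Position 9 ('b'): repeat (last at 7), move window start to 8
  Position 9 ('b'): window [8,9] length 2
Longest substring with no repeats: "dcaf" with length 4

4


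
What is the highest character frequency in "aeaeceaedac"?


Input: aeaeceaedac
Character counts:
  'a': 4
  'c': 2
  'd': 1
  'e': 4
Maximum frequency: 4

4


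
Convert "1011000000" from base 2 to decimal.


Input: "1011000000" in base 2
Positional expansion:
  Digit '1' (value 1) x 2^9 = 512
  Digit '0' (value 0) x 2^8 = 0
  Digit '1' (value 1) x 2^7 = 128
  Digit '1' (value 1) x 2^6 = 64
  Digit '0' (value 0) x 2^5 = 0
  Digit '0' (value 0) x 2^4 = 0
  Digit '0' (value 0) x 2^3 = 0
  Digit '0' (value 0) x 2^2 = 0
  Digit '0' (value 0) x 2^1 = 0
  Digit '0' (value 0) x 2^0 = 0
Sum = 704

704


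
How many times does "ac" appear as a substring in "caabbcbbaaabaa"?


Searching for "ac" in "caabbcbbaaabaa"
Scanning each position:
  Position 0: "ca" => no
  Position 1: "aa" => no
  Position 2: "ab" => no
  Position 3: "bb" => no
  Position 4: "bc" => no
  Position 5: "cb" => no
  Position 6: "bb" => no
  Position 7: "ba" => no
  Position 8: "aa" => no
  Position 9: "aa" => no
  Position 10: "ab" => no
  Position 11: "ba" => no
  Position 12: "aa" => no
Total occurrences: 0

0


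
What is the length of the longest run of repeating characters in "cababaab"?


Input: "cababaab"
Scanning for longest run:
  Position 1 ('a'): new char, reset run to 1
  Position 2 ('b'): new char, reset run to 1
  Position 3 ('a'): new char, reset run to 1
  Position 4 ('b'): new char, reset run to 1
  Position 5 ('a'): new char, reset run to 1
  Position 6 ('a'): continues run of 'a', length=2
  Position 7 ('b'): new char, reset run to 1
Longest run: 'a' with length 2

2


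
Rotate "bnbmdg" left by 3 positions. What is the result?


Input: "bnbmdg", rotate left by 3
First 3 characters: "bnb"
Remaining characters: "mdg"
Concatenate remaining + first: "mdg" + "bnb" = "mdgbnb"

mdgbnb


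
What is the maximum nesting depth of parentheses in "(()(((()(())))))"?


Input: "(()(((()(())))))"
Tracking depth:
  Position 0 '(': depth becomes 1
  Position 1 '(': depth becomes 2
  Position 2 ')': depth becomes 1
  Position 3 '(': depth becomes 2
  Position 4 '(': depth becomes 3
  Position 5 '(': depth becomes 4
  Position 6 '(': depth becomes 5
  Position 7 ')': depth becomes 4
  Position 8 '(': depth becomes 5
  Position 9 '(': depth becomes 6
  Position 10 ')': depth becomes 5
  Position 11 ')': depth becomes 4
  Position 12 ')': depth becomes 3
  Position 13 ')': depth becomes 2
  Position 14 ')': depth becomes 1
  Position 15 ')': depth becomes 0
Maximum depth reached: 6

6


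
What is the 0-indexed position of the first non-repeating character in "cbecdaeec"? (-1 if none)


Input: cbecdaeec
Character frequencies:
  'a': 1
  'b': 1
  'c': 3
  'd': 1
  'e': 3
Scanning left to right for freq == 1:
  Position 0 ('c'): freq=3, skip
  Position 1 ('b'): unique! => answer = 1

1


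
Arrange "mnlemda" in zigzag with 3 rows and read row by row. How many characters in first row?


Zigzag "mnlemda" into 3 rows:
Placing characters:
  'm' => row 0
  'n' => row 1
  'l' => row 2
  'e' => row 1
  'm' => row 0
  'd' => row 1
  'a' => row 2
Rows:
  Row 0: "mm"
  Row 1: "ned"
  Row 2: "la"
First row length: 2

2


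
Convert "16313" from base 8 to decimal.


Input: "16313" in base 8
Positional expansion:
  Digit '1' (value 1) x 8^4 = 4096
  Digit '6' (value 6) x 8^3 = 3072
  Digit '3' (value 3) x 8^2 = 192
  Digit '1' (value 1) x 8^1 = 8
  Digit '3' (value 3) x 8^0 = 3
Sum = 7371

7371


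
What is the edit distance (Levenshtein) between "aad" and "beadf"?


Computing edit distance: "aad" -> "beadf"
DP table:
           b    e    a    d    f
      0    1    2    3    4    5
  a   1    1    2    2    3    4
  a   2    2    2    2    3    4
  d   3    3    3    3    2    3
Edit distance = dp[3][5] = 3

3


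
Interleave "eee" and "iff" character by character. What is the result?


Interleaving "eee" and "iff":
  Position 0: 'e' from first, 'i' from second => "ei"
  Position 1: 'e' from first, 'f' from second => "ef"
  Position 2: 'e' from first, 'f' from second => "ef"
Result: eiefef

eiefef


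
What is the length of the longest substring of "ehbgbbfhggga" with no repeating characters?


Input: "ehbgbbfhggga"
Sliding window (track last position of each char):
  Position 0 ('e'): window [0,0] length 1 -- new best
  Position 1 ('h'): window [0,1] length 2 -- new best
  Position 2 ('b'): window [0,2] length 3 -- new best
  Position 3 ('g'): window [0,3] length 4 -- new best
  Position 4 ('b'): repeat (last at 2), move window start to 3
  Position 4 ('b'): window [3,4] length 2
  Position 5 ('b'): repeat (last at 4), move window start to 5
  Position 5 ('b'): window [5,5] length 1
  Position 6 ('f'): window [5,6] length 2
  Position 7 ('h'): window [5,7] length 3
  Position 8 ('g'): window [5,8] length 4
  Position 9 ('g'): repeat (last at 8), move window start to 9
  Position 9 ('g'): window [9,9] length 1
  Position 10 ('g'): repeat (last at 9), move window start to 10
  Position 10 ('g'): window [10,10] length 1
  Position 11 ('a'): window [10,11] length 2
Longest substring with no repeats: "ehbg" with length 4

4


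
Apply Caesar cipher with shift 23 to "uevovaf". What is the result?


Caesar cipher: shift "uevovaf" by 23
  'u' (pos 20) + 23 = pos 17 = 'r'
  'e' (pos 4) + 23 = pos 1 = 'b'
  'v' (pos 21) + 23 = pos 18 = 's'
  'o' (pos 14) + 23 = pos 11 = 'l'
  'v' (pos 21) + 23 = pos 18 = 's'
  'a' (pos 0) + 23 = pos 23 = 'x'
  'f' (pos 5) + 23 = pos 2 = 'c'
Result: rbslsxc

rbslsxc


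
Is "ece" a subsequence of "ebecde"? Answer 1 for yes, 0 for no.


Check if "ece" is a subsequence of "ebecde"
Greedy scan:
  Position 0 ('e'): matches sub[0] = 'e'
  Position 1 ('b'): no match needed
  Position 2 ('e'): no match needed
  Position 3 ('c'): matches sub[1] = 'c'
  Position 4 ('d'): no match needed
  Position 5 ('e'): matches sub[2] = 'e'
All 3 characters matched => is a subsequence

1


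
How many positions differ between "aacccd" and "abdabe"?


Comparing "aacccd" and "abdabe" position by position:
  Position 0: 'a' vs 'a' => same
  Position 1: 'a' vs 'b' => DIFFER
  Position 2: 'c' vs 'd' => DIFFER
  Position 3: 'c' vs 'a' => DIFFER
  Position 4: 'c' vs 'b' => DIFFER
  Position 5: 'd' vs 'e' => DIFFER
Positions that differ: 5

5


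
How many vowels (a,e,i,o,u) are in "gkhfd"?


Input: gkhfd
Checking each character:
  'g' at position 0: consonant
  'k' at position 1: consonant
  'h' at position 2: consonant
  'f' at position 3: consonant
  'd' at position 4: consonant
Total vowels: 0

0


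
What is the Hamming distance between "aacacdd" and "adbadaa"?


Comparing "aacacdd" and "adbadaa" position by position:
  Position 0: 'a' vs 'a' => same
  Position 1: 'a' vs 'd' => differ
  Position 2: 'c' vs 'b' => differ
  Position 3: 'a' vs 'a' => same
  Position 4: 'c' vs 'd' => differ
  Position 5: 'd' vs 'a' => differ
  Position 6: 'd' vs 'a' => differ
Total differences (Hamming distance): 5

5


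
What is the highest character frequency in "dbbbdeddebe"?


Input: dbbbdeddebe
Character counts:
  'b': 4
  'd': 4
  'e': 3
Maximum frequency: 4

4


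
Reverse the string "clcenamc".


Input: clcenamc
Reading characters right to left:
  Position 7: 'c'
  Position 6: 'm'
  Position 5: 'a'
  Position 4: 'n'
  Position 3: 'e'
  Position 2: 'c'
  Position 1: 'l'
  Position 0: 'c'
Reversed: cmaneclc

cmaneclc


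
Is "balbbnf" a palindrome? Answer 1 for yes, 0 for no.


Input: balbbnf
Reversed: fnbblab
  Compare pos 0 ('b') with pos 6 ('f'): MISMATCH
  Compare pos 1 ('a') with pos 5 ('n'): MISMATCH
  Compare pos 2 ('l') with pos 4 ('b'): MISMATCH
Result: not a palindrome

0


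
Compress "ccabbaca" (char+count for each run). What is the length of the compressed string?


Input: ccabbaca
Runs:
  'c' x 2 => "c2"
  'a' x 1 => "a1"
  'b' x 2 => "b2"
  'a' x 1 => "a1"
  'c' x 1 => "c1"
  'a' x 1 => "a1"
Compressed: "c2a1b2a1c1a1"
Compressed length: 12

12


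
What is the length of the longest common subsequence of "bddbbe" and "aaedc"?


LCS of "bddbbe" and "aaedc"
DP table:
           a    a    e    d    c
      0    0    0    0    0    0
  b   0    0    0    0    0    0
  d   0    0    0    0    1    1
  d   0    0    0    0    1    1
  b   0    0    0    0    1    1
  b   0    0    0    0    1    1
  e   0    0    0    1    1    1
LCS length = dp[6][5] = 1

1


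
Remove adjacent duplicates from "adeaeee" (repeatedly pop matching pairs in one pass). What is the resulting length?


Input: adeaeee
Stack-based adjacent duplicate removal:
  Read 'a': push. Stack: a
  Read 'd': push. Stack: ad
  Read 'e': push. Stack: ade
  Read 'a': push. Stack: adea
  Read 'e': push. Stack: adeae
  Read 'e': matches stack top 'e' => pop. Stack: adea
  Read 'e': push. Stack: adeae
Final stack: "adeae" (length 5)

5


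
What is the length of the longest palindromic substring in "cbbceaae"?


Input: "cbbceaae"
Checking substrings for palindromes:
  [0:4] "cbbc" (len 4) => palindrome
  [4:8] "eaae" (len 4) => palindrome
  [1:3] "bb" (len 2) => palindrome
  [5:7] "aa" (len 2) => palindrome
Longest palindromic substring: "cbbc" with length 4

4


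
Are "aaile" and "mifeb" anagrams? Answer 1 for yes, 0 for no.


Strings: "aaile", "mifeb"
Sorted first:  aaeil
Sorted second: befim
Differ at position 0: 'a' vs 'b' => not anagrams

0


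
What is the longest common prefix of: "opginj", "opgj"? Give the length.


Words: opginj, opgj
  Position 0: all 'o' => match
  Position 1: all 'p' => match
  Position 2: all 'g' => match
  Position 3: ('i', 'j') => mismatch, stop
LCP = "opg" (length 3)

3


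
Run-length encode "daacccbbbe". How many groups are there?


Input: daacccbbbe
Scanning for consecutive runs:
  Group 1: 'd' x 1 (positions 0-0)
  Group 2: 'a' x 2 (positions 1-2)
  Group 3: 'c' x 3 (positions 3-5)
  Group 4: 'b' x 3 (positions 6-8)
  Group 5: 'e' x 1 (positions 9-9)
Total groups: 5

5


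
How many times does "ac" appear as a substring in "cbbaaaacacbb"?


Searching for "ac" in "cbbaaaacacbb"
Scanning each position:
  Position 0: "cb" => no
  Position 1: "bb" => no
  Position 2: "ba" => no
  Position 3: "aa" => no
  Position 4: "aa" => no
  Position 5: "aa" => no
  Position 6: "ac" => MATCH
  Position 7: "ca" => no
  Position 8: "ac" => MATCH
  Position 9: "cb" => no
  Position 10: "bb" => no
Total occurrences: 2

2


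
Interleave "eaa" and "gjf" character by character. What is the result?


Interleaving "eaa" and "gjf":
  Position 0: 'e' from first, 'g' from second => "eg"
  Position 1: 'a' from first, 'j' from second => "aj"
  Position 2: 'a' from first, 'f' from second => "af"
Result: egajaf

egajaf


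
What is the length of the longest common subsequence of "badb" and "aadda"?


LCS of "badb" and "aadda"
DP table:
           a    a    d    d    a
      0    0    0    0    0    0
  b   0    0    0    0    0    0
  a   0    1    1    1    1    1
  d   0    1    1    2    2    2
  b   0    1    1    2    2    2
LCS length = dp[4][5] = 2

2


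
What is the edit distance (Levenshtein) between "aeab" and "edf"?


Computing edit distance: "aeab" -> "edf"
DP table:
           e    d    f
      0    1    2    3
  a   1    1    2    3
  e   2    1    2    3
  a   3    2    2    3
  b   4    3    3    3
Edit distance = dp[4][3] = 3

3


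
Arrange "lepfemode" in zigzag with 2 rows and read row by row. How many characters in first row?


Zigzag "lepfemode" into 2 rows:
Placing characters:
  'l' => row 0
  'e' => row 1
  'p' => row 0
  'f' => row 1
  'e' => row 0
  'm' => row 1
  'o' => row 0
  'd' => row 1
  'e' => row 0
Rows:
  Row 0: "lpeoe"
  Row 1: "efmd"
First row length: 5

5


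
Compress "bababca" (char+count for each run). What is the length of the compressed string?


Input: bababca
Runs:
  'b' x 1 => "b1"
  'a' x 1 => "a1"
  'b' x 1 => "b1"
  'a' x 1 => "a1"
  'b' x 1 => "b1"
  'c' x 1 => "c1"
  'a' x 1 => "a1"
Compressed: "b1a1b1a1b1c1a1"
Compressed length: 14

14


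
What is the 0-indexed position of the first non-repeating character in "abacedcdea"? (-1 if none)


Input: abacedcdea
Character frequencies:
  'a': 3
  'b': 1
  'c': 2
  'd': 2
  'e': 2
Scanning left to right for freq == 1:
  Position 0 ('a'): freq=3, skip
  Position 1 ('b'): unique! => answer = 1

1


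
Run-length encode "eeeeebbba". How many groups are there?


Input: eeeeebbba
Scanning for consecutive runs:
  Group 1: 'e' x 5 (positions 0-4)
  Group 2: 'b' x 3 (positions 5-7)
  Group 3: 'a' x 1 (positions 8-8)
Total groups: 3

3


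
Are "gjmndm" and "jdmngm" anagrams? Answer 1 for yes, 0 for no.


Strings: "gjmndm", "jdmngm"
Sorted first:  dgjmmn
Sorted second: dgjmmn
Sorted forms match => anagrams

1


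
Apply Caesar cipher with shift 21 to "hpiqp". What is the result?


Caesar cipher: shift "hpiqp" by 21
  'h' (pos 7) + 21 = pos 2 = 'c'
  'p' (pos 15) + 21 = pos 10 = 'k'
  'i' (pos 8) + 21 = pos 3 = 'd'
  'q' (pos 16) + 21 = pos 11 = 'l'
  'p' (pos 15) + 21 = pos 10 = 'k'
Result: ckdlk

ckdlk


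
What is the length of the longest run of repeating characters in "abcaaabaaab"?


Input: "abcaaabaaab"
Scanning for longest run:
  Position 1 ('b'): new char, reset run to 1
  Position 2 ('c'): new char, reset run to 1
  Position 3 ('a'): new char, reset run to 1
  Position 4 ('a'): continues run of 'a', length=2
  Position 5 ('a'): continues run of 'a', length=3
  Position 6 ('b'): new char, reset run to 1
  Position 7 ('a'): new char, reset run to 1
  Position 8 ('a'): continues run of 'a', length=2
  Position 9 ('a'): continues run of 'a', length=3
  Position 10 ('b'): new char, reset run to 1
Longest run: 'a' with length 3

3


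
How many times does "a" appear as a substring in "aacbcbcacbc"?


Searching for "a" in "aacbcbcacbc"
Scanning each position:
  Position 0: "a" => MATCH
  Position 1: "a" => MATCH
  Position 2: "c" => no
  Position 3: "b" => no
  Position 4: "c" => no
  Position 5: "b" => no
  Position 6: "c" => no
  Position 7: "a" => MATCH
  Position 8: "c" => no
  Position 9: "b" => no
  Position 10: "c" => no
Total occurrences: 3

3


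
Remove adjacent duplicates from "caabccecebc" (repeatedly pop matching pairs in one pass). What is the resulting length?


Input: caabccecebc
Stack-based adjacent duplicate removal:
  Read 'c': push. Stack: c
  Read 'a': push. Stack: ca
  Read 'a': matches stack top 'a' => pop. Stack: c
  Read 'b': push. Stack: cb
  Read 'c': push. Stack: cbc
  Read 'c': matches stack top 'c' => pop. Stack: cb
  Read 'e': push. Stack: cbe
  Read 'c': push. Stack: cbec
  Read 'e': push. Stack: cbece
  Read 'b': push. Stack: cbeceb
  Read 'c': push. Stack: cbecebc
Final stack: "cbecebc" (length 7)

7
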